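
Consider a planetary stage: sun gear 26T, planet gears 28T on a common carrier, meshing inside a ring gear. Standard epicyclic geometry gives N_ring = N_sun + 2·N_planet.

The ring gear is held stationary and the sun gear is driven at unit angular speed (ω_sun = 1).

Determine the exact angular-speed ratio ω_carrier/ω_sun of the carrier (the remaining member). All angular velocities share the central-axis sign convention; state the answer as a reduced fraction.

13/54

N_ring = 26 + 2·28 = 82
26(ω_s−ω_c) = −82(ω_r−ω_c),  ω_r=0, ω_s=1
26(1−ω_c) = −82(0−ω_c)  ⇒  108ω_c = 26  ⇒  ω_c = 13/54
ω_c/ω_s = 13/54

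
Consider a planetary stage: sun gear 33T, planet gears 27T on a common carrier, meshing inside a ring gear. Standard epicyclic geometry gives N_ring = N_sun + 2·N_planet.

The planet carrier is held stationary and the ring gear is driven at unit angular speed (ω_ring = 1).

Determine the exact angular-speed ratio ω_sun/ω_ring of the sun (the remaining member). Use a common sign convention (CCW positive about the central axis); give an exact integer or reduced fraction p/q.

N_ring = 33 + 2·27 = 87
33(ω_s−ω_c) = −87(ω_r−ω_c),  ω_c=0, ω_r=1
ω_s = 0 − (87/33)(1−0) = -29/11
ω_s/ω_r = -29/11

-29/11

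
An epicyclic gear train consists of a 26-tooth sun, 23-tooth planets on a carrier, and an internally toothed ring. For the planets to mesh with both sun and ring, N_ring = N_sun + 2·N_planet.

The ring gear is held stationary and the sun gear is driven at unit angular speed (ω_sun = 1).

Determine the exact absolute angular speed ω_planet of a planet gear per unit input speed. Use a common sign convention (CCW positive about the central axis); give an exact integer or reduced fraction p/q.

N_ring = 26 + 2·23 = 72
26(ω_s−ω_c) = −72(ω_r−ω_c),  ω_r=0, ω_s=1
26(1−ω_c) = −72(0−ω_c)  ⇒  98ω_c = 26  ⇒  ω_c = 13/49
sun–planet: 26·(1−13/49) = −23·(ω_p−ω_c)  ⇒  ω_p−ω_c = −(26/23)·(36/49) = -936/1127
ω_p = 13/49 − 936/1127 = -13/23

-13/23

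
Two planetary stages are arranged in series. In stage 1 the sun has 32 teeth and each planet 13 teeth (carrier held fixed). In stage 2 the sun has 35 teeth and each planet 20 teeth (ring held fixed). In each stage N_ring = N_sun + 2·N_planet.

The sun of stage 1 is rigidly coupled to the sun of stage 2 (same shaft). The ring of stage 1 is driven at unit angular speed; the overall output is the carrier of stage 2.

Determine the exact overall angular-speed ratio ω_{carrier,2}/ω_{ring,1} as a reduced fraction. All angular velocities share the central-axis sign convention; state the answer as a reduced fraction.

Stage 1: N_ring = 32 + 2·13 = 58
Stage 1: 32(ω_s−ω_c) = −58(ω_r−ω_c),  ω_c=0, ω_r=1
Stage 1: ω_s = 0 − (58/32)(1−0) = -29/16
  ⇒ ω_s¹/ω_r¹ = -29/16
Stage 2: N_ring = 35 + 2·20 = 75
Stage 2: 35(ω_s−ω_c) = −75(ω_r−ω_c),  ω_r=0, ω_s=1
Stage 2: 35(1−ω_c) = −75(0−ω_c)  ⇒  110ω_c = 35  ⇒  ω_c = 7/22
  ⇒ ω_c²/ω_s² = 7/22
Coupling ω_s² = ω_s¹ ⇒ overall = -29/16 × 7/22 = -203/352

-203/352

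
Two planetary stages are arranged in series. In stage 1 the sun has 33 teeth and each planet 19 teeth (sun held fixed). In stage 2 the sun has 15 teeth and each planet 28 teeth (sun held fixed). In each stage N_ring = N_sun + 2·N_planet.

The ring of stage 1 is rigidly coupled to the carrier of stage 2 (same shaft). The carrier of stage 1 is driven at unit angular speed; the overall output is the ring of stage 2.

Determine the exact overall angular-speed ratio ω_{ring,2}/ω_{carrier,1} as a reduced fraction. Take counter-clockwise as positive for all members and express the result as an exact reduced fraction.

8944/5041

Stage 1: N_ring = 33 + 2·19 = 71
Stage 1: 33(ω_s−ω_c) = −71(ω_r−ω_c),  ω_s=0, ω_c=1
Stage 1: ω_r = 1 − (33/71)(0−1) = 104/71
  ⇒ ω_r¹/ω_c¹ = 104/71
Stage 2: N_ring = 15 + 2·28 = 71
Stage 2: 15(ω_s−ω_c) = −71(ω_r−ω_c),  ω_s=0, ω_c=1
Stage 2: ω_r = 1 − (15/71)(0−1) = 86/71
  ⇒ ω_r²/ω_c² = 86/71
Coupling ω_c² = ω_r¹ ⇒ overall = 104/71 × 86/71 = 8944/5041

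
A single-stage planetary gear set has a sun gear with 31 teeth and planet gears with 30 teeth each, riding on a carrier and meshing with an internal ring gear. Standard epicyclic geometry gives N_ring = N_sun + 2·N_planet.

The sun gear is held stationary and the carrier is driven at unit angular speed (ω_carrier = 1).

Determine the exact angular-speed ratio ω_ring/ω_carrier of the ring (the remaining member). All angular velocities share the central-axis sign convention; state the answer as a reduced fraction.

122/91

N_ring = 31 + 2·30 = 91
31(ω_s−ω_c) = −91(ω_r−ω_c),  ω_s=0, ω_c=1
ω_r = 1 − (31/91)(0−1) = 122/91
ω_r/ω_c = 122/91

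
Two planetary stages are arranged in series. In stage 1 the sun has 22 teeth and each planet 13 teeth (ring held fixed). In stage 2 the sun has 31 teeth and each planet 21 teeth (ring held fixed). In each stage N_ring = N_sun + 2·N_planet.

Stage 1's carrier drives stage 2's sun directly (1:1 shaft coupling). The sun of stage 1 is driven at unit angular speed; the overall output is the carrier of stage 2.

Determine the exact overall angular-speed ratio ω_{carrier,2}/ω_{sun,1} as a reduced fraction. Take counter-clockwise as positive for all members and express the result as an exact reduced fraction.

Stage 1: N_ring = 22 + 2·13 = 48
Stage 1: 22(ω_s−ω_c) = −48(ω_r−ω_c),  ω_r=0, ω_s=1
Stage 1: 22(1−ω_c) = −48(0−ω_c)  ⇒  70ω_c = 22  ⇒  ω_c = 11/35
  ⇒ ω_c¹/ω_s¹ = 11/35
Stage 2: N_ring = 31 + 2·21 = 73
Stage 2: 31(ω_s−ω_c) = −73(ω_r−ω_c),  ω_r=0, ω_s=1
Stage 2: 31(1−ω_c) = −73(0−ω_c)  ⇒  104ω_c = 31  ⇒  ω_c = 31/104
  ⇒ ω_c²/ω_s² = 31/104
Coupling ω_s² = ω_c¹ ⇒ overall = 11/35 × 31/104 = 341/3640

341/3640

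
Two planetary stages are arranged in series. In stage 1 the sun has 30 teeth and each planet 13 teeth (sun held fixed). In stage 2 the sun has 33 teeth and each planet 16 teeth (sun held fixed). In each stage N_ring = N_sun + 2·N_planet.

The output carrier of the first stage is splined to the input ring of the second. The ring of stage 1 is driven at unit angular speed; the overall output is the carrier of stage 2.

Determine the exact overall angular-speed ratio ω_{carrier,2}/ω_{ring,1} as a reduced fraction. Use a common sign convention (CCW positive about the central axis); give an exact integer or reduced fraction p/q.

Stage 1: N_ring = 30 + 2·13 = 56
Stage 1: 30(ω_s−ω_c) = −56(ω_r−ω_c),  ω_s=0, ω_r=1
Stage 1: 30(0−ω_c) = −56(1−ω_c)  ⇒  86ω_c = 56  ⇒  ω_c = 28/43
  ⇒ ω_c¹/ω_r¹ = 28/43
Stage 2: N_ring = 33 + 2·16 = 65
Stage 2: 33(ω_s−ω_c) = −65(ω_r−ω_c),  ω_s=0, ω_r=1
Stage 2: 33(0−ω_c) = −65(1−ω_c)  ⇒  98ω_c = 65  ⇒  ω_c = 65/98
  ⇒ ω_c²/ω_r² = 65/98
Coupling ω_r² = ω_c¹ ⇒ overall = 28/43 × 65/98 = 130/301

130/301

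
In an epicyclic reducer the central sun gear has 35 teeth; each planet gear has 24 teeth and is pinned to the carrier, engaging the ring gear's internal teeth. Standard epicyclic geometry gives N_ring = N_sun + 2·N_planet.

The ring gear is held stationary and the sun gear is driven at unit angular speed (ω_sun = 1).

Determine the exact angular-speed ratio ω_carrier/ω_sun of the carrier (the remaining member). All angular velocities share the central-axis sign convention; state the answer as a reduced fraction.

N_ring = 35 + 2·24 = 83
35(ω_s−ω_c) = −83(ω_r−ω_c),  ω_r=0, ω_s=1
35(1−ω_c) = −83(0−ω_c)  ⇒  118ω_c = 35  ⇒  ω_c = 35/118
ω_c/ω_s = 35/118

35/118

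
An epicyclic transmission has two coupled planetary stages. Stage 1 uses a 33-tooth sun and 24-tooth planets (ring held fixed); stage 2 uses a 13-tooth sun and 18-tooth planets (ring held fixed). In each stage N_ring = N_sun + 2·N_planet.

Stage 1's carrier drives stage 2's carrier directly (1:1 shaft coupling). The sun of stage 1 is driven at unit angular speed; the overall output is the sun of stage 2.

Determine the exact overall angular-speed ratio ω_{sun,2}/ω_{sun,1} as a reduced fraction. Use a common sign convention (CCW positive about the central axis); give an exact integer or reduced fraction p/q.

Stage 1: N_ring = 33 + 2·24 = 81
Stage 1: 33(ω_s−ω_c) = −81(ω_r−ω_c),  ω_r=0, ω_s=1
Stage 1: 33(1−ω_c) = −81(0−ω_c)  ⇒  114ω_c = 33  ⇒  ω_c = 11/38
  ⇒ ω_c¹/ω_s¹ = 11/38
Stage 2: N_ring = 13 + 2·18 = 49
Stage 2: 13(ω_s−ω_c) = −49(ω_r−ω_c),  ω_r=0, ω_c=1
Stage 2: ω_s = 1 − (49/13)(0−1) = 62/13
  ⇒ ω_s²/ω_c² = 62/13
Coupling ω_c² = ω_c¹ ⇒ overall = 11/38 × 62/13 = 341/247

341/247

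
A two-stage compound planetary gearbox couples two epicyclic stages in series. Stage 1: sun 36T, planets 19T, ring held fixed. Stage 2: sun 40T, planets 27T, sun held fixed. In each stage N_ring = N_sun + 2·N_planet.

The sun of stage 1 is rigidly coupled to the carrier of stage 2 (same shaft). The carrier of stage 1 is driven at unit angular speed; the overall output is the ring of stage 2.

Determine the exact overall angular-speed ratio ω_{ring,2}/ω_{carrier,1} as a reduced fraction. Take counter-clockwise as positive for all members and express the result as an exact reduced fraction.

Stage 1: N_ring = 36 + 2·19 = 74
Stage 1: 36(ω_s−ω_c) = −74(ω_r−ω_c),  ω_r=0, ω_c=1
Stage 1: ω_s = 1 − (74/36)(0−1) = 55/18
  ⇒ ω_s¹/ω_c¹ = 55/18
Stage 2: N_ring = 40 + 2·27 = 94
Stage 2: 40(ω_s−ω_c) = −94(ω_r−ω_c),  ω_s=0, ω_c=1
Stage 2: ω_r = 1 − (40/94)(0−1) = 67/47
  ⇒ ω_r²/ω_c² = 67/47
Coupling ω_c² = ω_s¹ ⇒ overall = 55/18 × 67/47 = 3685/846

3685/846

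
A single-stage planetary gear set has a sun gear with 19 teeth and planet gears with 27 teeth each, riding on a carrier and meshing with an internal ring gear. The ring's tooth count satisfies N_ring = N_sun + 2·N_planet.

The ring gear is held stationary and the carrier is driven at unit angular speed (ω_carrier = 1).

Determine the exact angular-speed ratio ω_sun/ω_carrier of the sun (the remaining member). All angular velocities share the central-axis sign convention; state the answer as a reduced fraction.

N_ring = 19 + 2·27 = 73
19(ω_s−ω_c) = −73(ω_r−ω_c),  ω_r=0, ω_c=1
ω_s = 1 − (73/19)(0−1) = 92/19
ω_s/ω_c = 92/19

92/19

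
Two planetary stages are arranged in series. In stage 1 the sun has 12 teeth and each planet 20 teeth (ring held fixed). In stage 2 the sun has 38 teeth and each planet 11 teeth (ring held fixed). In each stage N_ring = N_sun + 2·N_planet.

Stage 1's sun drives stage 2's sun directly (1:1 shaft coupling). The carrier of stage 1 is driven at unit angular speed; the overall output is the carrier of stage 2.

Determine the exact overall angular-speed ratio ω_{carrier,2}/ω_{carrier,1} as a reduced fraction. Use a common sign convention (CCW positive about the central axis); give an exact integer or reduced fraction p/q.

Stage 1: N_ring = 12 + 2·20 = 52
Stage 1: 12(ω_s−ω_c) = −52(ω_r−ω_c),  ω_r=0, ω_c=1
Stage 1: ω_s = 1 − (52/12)(0−1) = 16/3
  ⇒ ω_s¹/ω_c¹ = 16/3
Stage 2: N_ring = 38 + 2·11 = 60
Stage 2: 38(ω_s−ω_c) = −60(ω_r−ω_c),  ω_r=0, ω_s=1
Stage 2: 38(1−ω_c) = −60(0−ω_c)  ⇒  98ω_c = 38  ⇒  ω_c = 19/49
  ⇒ ω_c²/ω_s² = 19/49
Coupling ω_s² = ω_s¹ ⇒ overall = 16/3 × 19/49 = 304/147

304/147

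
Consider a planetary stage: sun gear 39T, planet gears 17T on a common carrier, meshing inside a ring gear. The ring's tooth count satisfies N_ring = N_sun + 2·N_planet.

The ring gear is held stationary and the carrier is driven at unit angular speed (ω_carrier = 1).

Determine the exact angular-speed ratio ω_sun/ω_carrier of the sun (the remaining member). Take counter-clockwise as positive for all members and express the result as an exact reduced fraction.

112/39

N_ring = 39 + 2·17 = 73
39(ω_s−ω_c) = −73(ω_r−ω_c),  ω_r=0, ω_c=1
ω_s = 1 − (73/39)(0−1) = 112/39
ω_s/ω_c = 112/39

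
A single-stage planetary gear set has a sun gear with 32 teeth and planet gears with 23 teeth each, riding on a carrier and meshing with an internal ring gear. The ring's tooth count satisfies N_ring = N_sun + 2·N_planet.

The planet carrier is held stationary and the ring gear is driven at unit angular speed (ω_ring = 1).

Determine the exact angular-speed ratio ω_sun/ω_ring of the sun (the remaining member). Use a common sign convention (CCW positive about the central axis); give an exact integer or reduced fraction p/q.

N_ring = 32 + 2·23 = 78
32(ω_s−ω_c) = −78(ω_r−ω_c),  ω_c=0, ω_r=1
ω_s = 0 − (78/32)(1−0) = -39/16
ω_s/ω_r = -39/16

-39/16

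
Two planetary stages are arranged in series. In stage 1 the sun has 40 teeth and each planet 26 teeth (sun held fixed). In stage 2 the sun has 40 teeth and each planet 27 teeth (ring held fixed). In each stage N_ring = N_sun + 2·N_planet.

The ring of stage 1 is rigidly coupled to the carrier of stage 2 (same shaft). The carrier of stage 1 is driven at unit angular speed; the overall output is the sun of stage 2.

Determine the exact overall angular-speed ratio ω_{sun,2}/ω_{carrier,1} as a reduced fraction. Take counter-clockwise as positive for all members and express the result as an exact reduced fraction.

Stage 1: N_ring = 40 + 2·26 = 92
Stage 1: 40(ω_s−ω_c) = −92(ω_r−ω_c),  ω_s=0, ω_c=1
Stage 1: ω_r = 1 − (40/92)(0−1) = 33/23
  ⇒ ω_r¹/ω_c¹ = 33/23
Stage 2: N_ring = 40 + 2·27 = 94
Stage 2: 40(ω_s−ω_c) = −94(ω_r−ω_c),  ω_r=0, ω_c=1
Stage 2: ω_s = 1 − (94/40)(0−1) = 67/20
  ⇒ ω_s²/ω_c² = 67/20
Coupling ω_c² = ω_r¹ ⇒ overall = 33/23 × 67/20 = 2211/460

2211/460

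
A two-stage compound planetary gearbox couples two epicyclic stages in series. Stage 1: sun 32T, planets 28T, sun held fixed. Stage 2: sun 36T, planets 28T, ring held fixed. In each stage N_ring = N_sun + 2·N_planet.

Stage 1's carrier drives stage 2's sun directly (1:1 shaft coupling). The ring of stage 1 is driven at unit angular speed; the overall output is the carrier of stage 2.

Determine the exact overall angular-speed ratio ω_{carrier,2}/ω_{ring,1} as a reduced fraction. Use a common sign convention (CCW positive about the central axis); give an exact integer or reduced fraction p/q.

33/160

Stage 1: N_ring = 32 + 2·28 = 88
Stage 1: 32(ω_s−ω_c) = −88(ω_r−ω_c),  ω_s=0, ω_r=1
Stage 1: 32(0−ω_c) = −88(1−ω_c)  ⇒  120ω_c = 88  ⇒  ω_c = 11/15
  ⇒ ω_c¹/ω_r¹ = 11/15
Stage 2: N_ring = 36 + 2·28 = 92
Stage 2: 36(ω_s−ω_c) = −92(ω_r−ω_c),  ω_r=0, ω_s=1
Stage 2: 36(1−ω_c) = −92(0−ω_c)  ⇒  128ω_c = 36  ⇒  ω_c = 9/32
  ⇒ ω_c²/ω_s² = 9/32
Coupling ω_s² = ω_c¹ ⇒ overall = 11/15 × 9/32 = 33/160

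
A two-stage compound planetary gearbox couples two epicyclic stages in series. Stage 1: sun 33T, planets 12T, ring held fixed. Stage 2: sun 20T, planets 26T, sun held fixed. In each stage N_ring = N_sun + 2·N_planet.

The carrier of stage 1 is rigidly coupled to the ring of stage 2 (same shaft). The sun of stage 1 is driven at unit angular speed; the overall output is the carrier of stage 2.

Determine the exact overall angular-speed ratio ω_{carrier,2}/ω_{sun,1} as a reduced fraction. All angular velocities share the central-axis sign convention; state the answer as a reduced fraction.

33/115

Stage 1: N_ring = 33 + 2·12 = 57
Stage 1: 33(ω_s−ω_c) = −57(ω_r−ω_c),  ω_r=0, ω_s=1
Stage 1: 33(1−ω_c) = −57(0−ω_c)  ⇒  90ω_c = 33  ⇒  ω_c = 11/30
  ⇒ ω_c¹/ω_s¹ = 11/30
Stage 2: N_ring = 20 + 2·26 = 72
Stage 2: 20(ω_s−ω_c) = −72(ω_r−ω_c),  ω_s=0, ω_r=1
Stage 2: 20(0−ω_c) = −72(1−ω_c)  ⇒  92ω_c = 72  ⇒  ω_c = 18/23
  ⇒ ω_c²/ω_r² = 18/23
Coupling ω_r² = ω_c¹ ⇒ overall = 11/30 × 18/23 = 33/115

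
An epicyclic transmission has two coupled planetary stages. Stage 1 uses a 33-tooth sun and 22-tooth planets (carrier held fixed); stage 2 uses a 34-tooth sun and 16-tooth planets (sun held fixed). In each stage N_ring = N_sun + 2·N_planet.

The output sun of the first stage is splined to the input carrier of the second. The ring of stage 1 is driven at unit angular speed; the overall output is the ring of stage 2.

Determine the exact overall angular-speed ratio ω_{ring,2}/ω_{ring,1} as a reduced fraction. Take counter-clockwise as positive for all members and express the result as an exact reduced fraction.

-350/99

Stage 1: N_ring = 33 + 2·22 = 77
Stage 1: 33(ω_s−ω_c) = −77(ω_r−ω_c),  ω_c=0, ω_r=1
Stage 1: ω_s = 0 − (77/33)(1−0) = -7/3
  ⇒ ω_s¹/ω_r¹ = -7/3
Stage 2: N_ring = 34 + 2·16 = 66
Stage 2: 34(ω_s−ω_c) = −66(ω_r−ω_c),  ω_s=0, ω_c=1
Stage 2: ω_r = 1 − (34/66)(0−1) = 50/33
  ⇒ ω_r²/ω_c² = 50/33
Coupling ω_c² = ω_s¹ ⇒ overall = -7/3 × 50/33 = -350/99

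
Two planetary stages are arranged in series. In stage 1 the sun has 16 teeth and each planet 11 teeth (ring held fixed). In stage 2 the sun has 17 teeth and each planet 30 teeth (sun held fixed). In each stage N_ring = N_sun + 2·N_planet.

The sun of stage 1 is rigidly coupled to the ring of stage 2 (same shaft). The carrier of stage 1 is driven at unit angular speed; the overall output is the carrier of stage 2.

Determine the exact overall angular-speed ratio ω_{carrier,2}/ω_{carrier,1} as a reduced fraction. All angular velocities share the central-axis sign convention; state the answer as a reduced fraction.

2079/752

Stage 1: N_ring = 16 + 2·11 = 38
Stage 1: 16(ω_s−ω_c) = −38(ω_r−ω_c),  ω_r=0, ω_c=1
Stage 1: ω_s = 1 − (38/16)(0−1) = 27/8
  ⇒ ω_s¹/ω_c¹ = 27/8
Stage 2: N_ring = 17 + 2·30 = 77
Stage 2: 17(ω_s−ω_c) = −77(ω_r−ω_c),  ω_s=0, ω_r=1
Stage 2: 17(0−ω_c) = −77(1−ω_c)  ⇒  94ω_c = 77  ⇒  ω_c = 77/94
  ⇒ ω_c²/ω_r² = 77/94
Coupling ω_r² = ω_s¹ ⇒ overall = 27/8 × 77/94 = 2079/752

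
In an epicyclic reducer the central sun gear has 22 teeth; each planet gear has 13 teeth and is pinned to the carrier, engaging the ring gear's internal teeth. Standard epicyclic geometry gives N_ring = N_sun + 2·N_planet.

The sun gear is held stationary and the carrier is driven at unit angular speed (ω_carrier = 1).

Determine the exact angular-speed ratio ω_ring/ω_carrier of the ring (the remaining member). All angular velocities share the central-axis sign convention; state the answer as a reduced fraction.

N_ring = 22 + 2·13 = 48
22(ω_s−ω_c) = −48(ω_r−ω_c),  ω_s=0, ω_c=1
ω_r = 1 − (22/48)(0−1) = 35/24
ω_r/ω_c = 35/24

35/24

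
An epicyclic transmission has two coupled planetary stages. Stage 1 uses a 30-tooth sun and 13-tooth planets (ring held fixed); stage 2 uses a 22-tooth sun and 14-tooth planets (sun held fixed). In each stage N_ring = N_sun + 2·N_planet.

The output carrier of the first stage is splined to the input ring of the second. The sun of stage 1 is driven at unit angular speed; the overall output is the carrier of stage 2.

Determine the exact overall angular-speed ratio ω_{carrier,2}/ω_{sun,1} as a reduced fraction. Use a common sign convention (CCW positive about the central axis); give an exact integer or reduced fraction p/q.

125/516

Stage 1: N_ring = 30 + 2·13 = 56
Stage 1: 30(ω_s−ω_c) = −56(ω_r−ω_c),  ω_r=0, ω_s=1
Stage 1: 30(1−ω_c) = −56(0−ω_c)  ⇒  86ω_c = 30  ⇒  ω_c = 15/43
  ⇒ ω_c¹/ω_s¹ = 15/43
Stage 2: N_ring = 22 + 2·14 = 50
Stage 2: 22(ω_s−ω_c) = −50(ω_r−ω_c),  ω_s=0, ω_r=1
Stage 2: 22(0−ω_c) = −50(1−ω_c)  ⇒  72ω_c = 50  ⇒  ω_c = 25/36
  ⇒ ω_c²/ω_r² = 25/36
Coupling ω_r² = ω_c¹ ⇒ overall = 15/43 × 25/36 = 125/516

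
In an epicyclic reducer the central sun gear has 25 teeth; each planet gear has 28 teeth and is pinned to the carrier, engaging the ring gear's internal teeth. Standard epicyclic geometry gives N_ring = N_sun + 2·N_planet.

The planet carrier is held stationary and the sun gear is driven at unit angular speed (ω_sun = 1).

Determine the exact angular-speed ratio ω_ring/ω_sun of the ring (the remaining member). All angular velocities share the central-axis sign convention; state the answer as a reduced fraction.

N_ring = 25 + 2·28 = 81
25(ω_s−ω_c) = −81(ω_r−ω_c),  ω_c=0, ω_s=1
ω_r = 0 − (25/81)(1−0) = -25/81
ω_r/ω_s = -25/81

-25/81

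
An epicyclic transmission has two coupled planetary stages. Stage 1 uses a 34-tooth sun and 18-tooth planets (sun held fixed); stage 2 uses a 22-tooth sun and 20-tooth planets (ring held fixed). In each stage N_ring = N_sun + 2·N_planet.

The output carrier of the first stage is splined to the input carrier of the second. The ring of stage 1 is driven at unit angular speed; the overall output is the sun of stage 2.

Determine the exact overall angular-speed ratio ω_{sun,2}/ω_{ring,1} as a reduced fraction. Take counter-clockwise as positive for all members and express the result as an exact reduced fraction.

Stage 1: N_ring = 34 + 2·18 = 70
Stage 1: 34(ω_s−ω_c) = −70(ω_r−ω_c),  ω_s=0, ω_r=1
Stage 1: 34(0−ω_c) = −70(1−ω_c)  ⇒  104ω_c = 70  ⇒  ω_c = 35/52
  ⇒ ω_c¹/ω_r¹ = 35/52
Stage 2: N_ring = 22 + 2·20 = 62
Stage 2: 22(ω_s−ω_c) = −62(ω_r−ω_c),  ω_r=0, ω_c=1
Stage 2: ω_s = 1 − (62/22)(0−1) = 42/11
  ⇒ ω_s²/ω_c² = 42/11
Coupling ω_c² = ω_c¹ ⇒ overall = 35/52 × 42/11 = 735/286

735/286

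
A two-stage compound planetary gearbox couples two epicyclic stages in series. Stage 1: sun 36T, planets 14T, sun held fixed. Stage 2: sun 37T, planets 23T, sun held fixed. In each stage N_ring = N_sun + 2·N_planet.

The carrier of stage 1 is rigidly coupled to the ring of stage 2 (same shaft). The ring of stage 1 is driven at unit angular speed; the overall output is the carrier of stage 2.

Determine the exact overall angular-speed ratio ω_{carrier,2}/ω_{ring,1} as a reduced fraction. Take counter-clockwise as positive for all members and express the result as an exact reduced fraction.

166/375

Stage 1: N_ring = 36 + 2·14 = 64
Stage 1: 36(ω_s−ω_c) = −64(ω_r−ω_c),  ω_s=0, ω_r=1
Stage 1: 36(0−ω_c) = −64(1−ω_c)  ⇒  100ω_c = 64  ⇒  ω_c = 16/25
  ⇒ ω_c¹/ω_r¹ = 16/25
Stage 2: N_ring = 37 + 2·23 = 83
Stage 2: 37(ω_s−ω_c) = −83(ω_r−ω_c),  ω_s=0, ω_r=1
Stage 2: 37(0−ω_c) = −83(1−ω_c)  ⇒  120ω_c = 83  ⇒  ω_c = 83/120
  ⇒ ω_c²/ω_r² = 83/120
Coupling ω_r² = ω_c¹ ⇒ overall = 16/25 × 83/120 = 166/375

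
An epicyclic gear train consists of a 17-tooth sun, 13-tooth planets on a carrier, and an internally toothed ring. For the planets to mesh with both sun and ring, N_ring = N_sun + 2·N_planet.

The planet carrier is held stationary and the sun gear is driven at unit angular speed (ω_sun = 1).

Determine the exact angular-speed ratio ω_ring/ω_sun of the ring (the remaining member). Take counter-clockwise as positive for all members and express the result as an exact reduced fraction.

N_ring = 17 + 2·13 = 43
17(ω_s−ω_c) = −43(ω_r−ω_c),  ω_c=0, ω_s=1
ω_r = 0 − (17/43)(1−0) = -17/43
ω_r/ω_s = -17/43

-17/43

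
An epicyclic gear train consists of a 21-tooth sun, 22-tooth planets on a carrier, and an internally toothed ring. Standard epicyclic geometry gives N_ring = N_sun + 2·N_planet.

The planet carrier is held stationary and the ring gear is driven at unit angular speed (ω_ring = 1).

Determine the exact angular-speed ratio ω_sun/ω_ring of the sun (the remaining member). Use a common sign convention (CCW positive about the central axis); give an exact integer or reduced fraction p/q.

-65/21

N_ring = 21 + 2·22 = 65
21(ω_s−ω_c) = −65(ω_r−ω_c),  ω_c=0, ω_r=1
ω_s = 0 − (65/21)(1−0) = -65/21
ω_s/ω_r = -65/21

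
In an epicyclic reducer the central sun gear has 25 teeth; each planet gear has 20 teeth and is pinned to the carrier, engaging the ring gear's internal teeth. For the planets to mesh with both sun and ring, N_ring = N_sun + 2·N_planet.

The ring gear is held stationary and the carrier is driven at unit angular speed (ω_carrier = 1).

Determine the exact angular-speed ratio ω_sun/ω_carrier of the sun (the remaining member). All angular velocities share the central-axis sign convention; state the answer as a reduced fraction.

18/5

N_ring = 25 + 2·20 = 65
25(ω_s−ω_c) = −65(ω_r−ω_c),  ω_r=0, ω_c=1
ω_s = 1 − (65/25)(0−1) = 18/5
ω_s/ω_c = 18/5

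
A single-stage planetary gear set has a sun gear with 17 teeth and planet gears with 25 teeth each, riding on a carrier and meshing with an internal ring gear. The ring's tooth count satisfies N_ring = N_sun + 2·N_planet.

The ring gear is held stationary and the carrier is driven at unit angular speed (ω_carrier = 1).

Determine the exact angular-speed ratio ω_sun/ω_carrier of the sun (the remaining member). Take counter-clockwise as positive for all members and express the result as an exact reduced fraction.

84/17

N_ring = 17 + 2·25 = 67
17(ω_s−ω_c) = −67(ω_r−ω_c),  ω_r=0, ω_c=1
ω_s = 1 − (67/17)(0−1) = 84/17
ω_s/ω_c = 84/17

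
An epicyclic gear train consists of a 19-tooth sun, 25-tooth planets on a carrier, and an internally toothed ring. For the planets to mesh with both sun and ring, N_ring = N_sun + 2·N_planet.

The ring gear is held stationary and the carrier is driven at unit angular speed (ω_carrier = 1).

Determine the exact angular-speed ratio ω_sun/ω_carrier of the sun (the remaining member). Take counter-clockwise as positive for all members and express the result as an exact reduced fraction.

N_ring = 19 + 2·25 = 69
19(ω_s−ω_c) = −69(ω_r−ω_c),  ω_r=0, ω_c=1
ω_s = 1 − (69/19)(0−1) = 88/19
ω_s/ω_c = 88/19

88/19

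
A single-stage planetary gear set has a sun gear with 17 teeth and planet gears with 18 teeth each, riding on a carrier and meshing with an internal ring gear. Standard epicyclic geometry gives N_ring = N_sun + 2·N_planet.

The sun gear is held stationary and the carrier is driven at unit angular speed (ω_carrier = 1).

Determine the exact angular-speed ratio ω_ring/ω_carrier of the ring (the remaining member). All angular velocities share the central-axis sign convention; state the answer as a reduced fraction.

70/53

N_ring = 17 + 2·18 = 53
17(ω_s−ω_c) = −53(ω_r−ω_c),  ω_s=0, ω_c=1
ω_r = 1 − (17/53)(0−1) = 70/53
ω_r/ω_c = 70/53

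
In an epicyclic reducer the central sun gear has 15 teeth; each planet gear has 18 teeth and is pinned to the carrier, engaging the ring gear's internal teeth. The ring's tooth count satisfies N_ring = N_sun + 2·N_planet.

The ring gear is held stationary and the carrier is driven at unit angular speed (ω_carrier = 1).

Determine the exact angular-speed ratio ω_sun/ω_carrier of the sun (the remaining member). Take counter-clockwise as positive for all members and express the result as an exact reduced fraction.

22/5

N_ring = 15 + 2·18 = 51
15(ω_s−ω_c) = −51(ω_r−ω_c),  ω_r=0, ω_c=1
ω_s = 1 − (51/15)(0−1) = 22/5
ω_s/ω_c = 22/5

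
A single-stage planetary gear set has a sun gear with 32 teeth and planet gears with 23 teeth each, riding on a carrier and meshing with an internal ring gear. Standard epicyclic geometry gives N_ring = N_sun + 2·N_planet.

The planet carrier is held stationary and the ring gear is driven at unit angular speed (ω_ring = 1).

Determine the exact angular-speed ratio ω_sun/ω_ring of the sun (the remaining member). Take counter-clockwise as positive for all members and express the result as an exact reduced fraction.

N_ring = 32 + 2·23 = 78
32(ω_s−ω_c) = −78(ω_r−ω_c),  ω_c=0, ω_r=1
ω_s = 0 − (78/32)(1−0) = -39/16
ω_s/ω_r = -39/16

-39/16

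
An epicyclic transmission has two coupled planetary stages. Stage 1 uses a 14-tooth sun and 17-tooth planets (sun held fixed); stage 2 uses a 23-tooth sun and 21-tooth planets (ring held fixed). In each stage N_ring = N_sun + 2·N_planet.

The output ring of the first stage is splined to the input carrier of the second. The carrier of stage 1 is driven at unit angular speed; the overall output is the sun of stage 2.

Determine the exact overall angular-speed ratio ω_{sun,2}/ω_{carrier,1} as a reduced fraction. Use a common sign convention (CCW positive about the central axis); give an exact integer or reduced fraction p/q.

Stage 1: N_ring = 14 + 2·17 = 48
Stage 1: 14(ω_s−ω_c) = −48(ω_r−ω_c),  ω_s=0, ω_c=1
Stage 1: ω_r = 1 − (14/48)(0−1) = 31/24
  ⇒ ω_r¹/ω_c¹ = 31/24
Stage 2: N_ring = 23 + 2·21 = 65
Stage 2: 23(ω_s−ω_c) = −65(ω_r−ω_c),  ω_r=0, ω_c=1
Stage 2: ω_s = 1 − (65/23)(0−1) = 88/23
  ⇒ ω_s²/ω_c² = 88/23
Coupling ω_c² = ω_r¹ ⇒ overall = 31/24 × 88/23 = 341/69

341/69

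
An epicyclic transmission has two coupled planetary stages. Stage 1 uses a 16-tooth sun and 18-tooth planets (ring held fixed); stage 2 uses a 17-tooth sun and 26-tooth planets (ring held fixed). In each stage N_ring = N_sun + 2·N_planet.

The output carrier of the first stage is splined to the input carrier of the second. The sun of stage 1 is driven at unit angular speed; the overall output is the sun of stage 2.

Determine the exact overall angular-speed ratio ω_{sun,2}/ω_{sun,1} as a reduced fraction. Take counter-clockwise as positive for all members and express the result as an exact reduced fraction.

344/289

Stage 1: N_ring = 16 + 2·18 = 52
Stage 1: 16(ω_s−ω_c) = −52(ω_r−ω_c),  ω_r=0, ω_s=1
Stage 1: 16(1−ω_c) = −52(0−ω_c)  ⇒  68ω_c = 16  ⇒  ω_c = 4/17
  ⇒ ω_c¹/ω_s¹ = 4/17
Stage 2: N_ring = 17 + 2·26 = 69
Stage 2: 17(ω_s−ω_c) = −69(ω_r−ω_c),  ω_r=0, ω_c=1
Stage 2: ω_s = 1 − (69/17)(0−1) = 86/17
  ⇒ ω_s²/ω_c² = 86/17
Coupling ω_c² = ω_c¹ ⇒ overall = 4/17 × 86/17 = 344/289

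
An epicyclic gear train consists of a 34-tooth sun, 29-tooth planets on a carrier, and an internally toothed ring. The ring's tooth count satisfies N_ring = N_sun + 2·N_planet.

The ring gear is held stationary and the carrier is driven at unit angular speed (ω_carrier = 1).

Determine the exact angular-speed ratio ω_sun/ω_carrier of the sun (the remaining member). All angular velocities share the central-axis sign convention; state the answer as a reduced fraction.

63/17

N_ring = 34 + 2·29 = 92
34(ω_s−ω_c) = −92(ω_r−ω_c),  ω_r=0, ω_c=1
ω_s = 1 − (92/34)(0−1) = 63/17
ω_s/ω_c = 63/17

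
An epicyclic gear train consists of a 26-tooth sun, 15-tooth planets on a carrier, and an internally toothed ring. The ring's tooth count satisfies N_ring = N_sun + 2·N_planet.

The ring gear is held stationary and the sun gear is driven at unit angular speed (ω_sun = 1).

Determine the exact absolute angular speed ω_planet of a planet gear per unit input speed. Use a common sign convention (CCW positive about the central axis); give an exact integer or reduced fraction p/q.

-13/15

N_ring = 26 + 2·15 = 56
26(ω_s−ω_c) = −56(ω_r−ω_c),  ω_r=0, ω_s=1
26(1−ω_c) = −56(0−ω_c)  ⇒  82ω_c = 26  ⇒  ω_c = 13/41
sun–planet: 26·(1−13/41) = −15·(ω_p−ω_c)  ⇒  ω_p−ω_c = −(26/15)·(28/41) = -728/615
ω_p = 13/41 − 728/615 = -13/15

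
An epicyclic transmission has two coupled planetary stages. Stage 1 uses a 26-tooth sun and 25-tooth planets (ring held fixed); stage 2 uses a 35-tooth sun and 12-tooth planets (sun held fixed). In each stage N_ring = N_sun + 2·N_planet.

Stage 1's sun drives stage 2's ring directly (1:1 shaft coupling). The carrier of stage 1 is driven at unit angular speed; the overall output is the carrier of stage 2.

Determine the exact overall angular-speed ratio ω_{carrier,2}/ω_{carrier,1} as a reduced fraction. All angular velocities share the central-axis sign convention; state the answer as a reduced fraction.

3009/1222

Stage 1: N_ring = 26 + 2·25 = 76
Stage 1: 26(ω_s−ω_c) = −76(ω_r−ω_c),  ω_r=0, ω_c=1
Stage 1: ω_s = 1 − (76/26)(0−1) = 51/13
  ⇒ ω_s¹/ω_c¹ = 51/13
Stage 2: N_ring = 35 + 2·12 = 59
Stage 2: 35(ω_s−ω_c) = −59(ω_r−ω_c),  ω_s=0, ω_r=1
Stage 2: 35(0−ω_c) = −59(1−ω_c)  ⇒  94ω_c = 59  ⇒  ω_c = 59/94
  ⇒ ω_c²/ω_r² = 59/94
Coupling ω_r² = ω_s¹ ⇒ overall = 51/13 × 59/94 = 3009/1222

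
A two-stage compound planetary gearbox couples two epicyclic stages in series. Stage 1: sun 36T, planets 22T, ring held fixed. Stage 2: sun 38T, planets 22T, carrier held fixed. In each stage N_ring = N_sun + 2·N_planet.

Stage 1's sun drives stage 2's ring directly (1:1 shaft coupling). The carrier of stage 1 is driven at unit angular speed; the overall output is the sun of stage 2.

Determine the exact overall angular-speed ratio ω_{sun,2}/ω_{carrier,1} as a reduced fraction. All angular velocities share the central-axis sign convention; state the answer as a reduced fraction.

-1189/171

Stage 1: N_ring = 36 + 2·22 = 80
Stage 1: 36(ω_s−ω_c) = −80(ω_r−ω_c),  ω_r=0, ω_c=1
Stage 1: ω_s = 1 − (80/36)(0−1) = 29/9
  ⇒ ω_s¹/ω_c¹ = 29/9
Stage 2: N_ring = 38 + 2·22 = 82
Stage 2: 38(ω_s−ω_c) = −82(ω_r−ω_c),  ω_c=0, ω_r=1
Stage 2: ω_s = 0 − (82/38)(1−0) = -41/19
  ⇒ ω_s²/ω_r² = -41/19
Coupling ω_r² = ω_s¹ ⇒ overall = 29/9 × -41/19 = -1189/171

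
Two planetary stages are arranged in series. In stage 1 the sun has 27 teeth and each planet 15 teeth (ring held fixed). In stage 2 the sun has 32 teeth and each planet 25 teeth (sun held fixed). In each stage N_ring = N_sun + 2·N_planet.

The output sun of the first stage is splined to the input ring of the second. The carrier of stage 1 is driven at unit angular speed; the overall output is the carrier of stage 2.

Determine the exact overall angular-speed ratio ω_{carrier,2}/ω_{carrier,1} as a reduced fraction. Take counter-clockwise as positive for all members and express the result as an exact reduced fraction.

Stage 1: N_ring = 27 + 2·15 = 57
Stage 1: 27(ω_s−ω_c) = −57(ω_r−ω_c),  ω_r=0, ω_c=1
Stage 1: ω_s = 1 − (57/27)(0−1) = 28/9
  ⇒ ω_s¹/ω_c¹ = 28/9
Stage 2: N_ring = 32 + 2·25 = 82
Stage 2: 32(ω_s−ω_c) = −82(ω_r−ω_c),  ω_s=0, ω_r=1
Stage 2: 32(0−ω_c) = −82(1−ω_c)  ⇒  114ω_c = 82  ⇒  ω_c = 41/57
  ⇒ ω_c²/ω_r² = 41/57
Coupling ω_r² = ω_s¹ ⇒ overall = 28/9 × 41/57 = 1148/513

1148/513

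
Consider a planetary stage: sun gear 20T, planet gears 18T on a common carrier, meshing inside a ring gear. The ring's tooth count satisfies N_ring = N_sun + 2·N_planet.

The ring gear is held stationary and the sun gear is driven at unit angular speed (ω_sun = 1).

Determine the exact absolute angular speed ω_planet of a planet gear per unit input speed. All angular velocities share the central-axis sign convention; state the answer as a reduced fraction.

N_ring = 20 + 2·18 = 56
20(ω_s−ω_c) = −56(ω_r−ω_c),  ω_r=0, ω_s=1
20(1−ω_c) = −56(0−ω_c)  ⇒  76ω_c = 20  ⇒  ω_c = 5/19
sun–planet: 20·(1−5/19) = −18·(ω_p−ω_c)  ⇒  ω_p−ω_c = −(20/18)·(14/19) = -140/171
ω_p = 5/19 − 140/171 = -5/9

-5/9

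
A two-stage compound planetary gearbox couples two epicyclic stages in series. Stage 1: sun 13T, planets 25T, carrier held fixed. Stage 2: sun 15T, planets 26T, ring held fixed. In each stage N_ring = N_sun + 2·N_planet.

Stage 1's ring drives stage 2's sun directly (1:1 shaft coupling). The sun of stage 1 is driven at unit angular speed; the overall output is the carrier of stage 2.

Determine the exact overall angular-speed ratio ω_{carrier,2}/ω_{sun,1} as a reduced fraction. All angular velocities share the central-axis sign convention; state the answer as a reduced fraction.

-65/1722

Stage 1: N_ring = 13 + 2·25 = 63
Stage 1: 13(ω_s−ω_c) = −63(ω_r−ω_c),  ω_c=0, ω_s=1
Stage 1: ω_r = 0 − (13/63)(1−0) = -13/63
  ⇒ ω_r¹/ω_s¹ = -13/63
Stage 2: N_ring = 15 + 2·26 = 67
Stage 2: 15(ω_s−ω_c) = −67(ω_r−ω_c),  ω_r=0, ω_s=1
Stage 2: 15(1−ω_c) = −67(0−ω_c)  ⇒  82ω_c = 15  ⇒  ω_c = 15/82
  ⇒ ω_c²/ω_s² = 15/82
Coupling ω_s² = ω_r¹ ⇒ overall = -13/63 × 15/82 = -65/1722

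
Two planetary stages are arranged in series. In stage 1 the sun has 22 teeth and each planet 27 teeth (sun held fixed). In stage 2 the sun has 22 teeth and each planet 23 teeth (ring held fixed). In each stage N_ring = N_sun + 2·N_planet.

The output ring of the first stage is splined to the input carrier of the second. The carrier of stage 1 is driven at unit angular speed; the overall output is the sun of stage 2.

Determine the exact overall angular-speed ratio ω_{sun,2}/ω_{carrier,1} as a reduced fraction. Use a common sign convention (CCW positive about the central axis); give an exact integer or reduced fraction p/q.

Stage 1: N_ring = 22 + 2·27 = 76
Stage 1: 22(ω_s−ω_c) = −76(ω_r−ω_c),  ω_s=0, ω_c=1
Stage 1: ω_r = 1 − (22/76)(0−1) = 49/38
  ⇒ ω_r¹/ω_c¹ = 49/38
Stage 2: N_ring = 22 + 2·23 = 68
Stage 2: 22(ω_s−ω_c) = −68(ω_r−ω_c),  ω_r=0, ω_c=1
Stage 2: ω_s = 1 − (68/22)(0−1) = 45/11
  ⇒ ω_s²/ω_c² = 45/11
Coupling ω_c² = ω_r¹ ⇒ overall = 49/38 × 45/11 = 2205/418

2205/418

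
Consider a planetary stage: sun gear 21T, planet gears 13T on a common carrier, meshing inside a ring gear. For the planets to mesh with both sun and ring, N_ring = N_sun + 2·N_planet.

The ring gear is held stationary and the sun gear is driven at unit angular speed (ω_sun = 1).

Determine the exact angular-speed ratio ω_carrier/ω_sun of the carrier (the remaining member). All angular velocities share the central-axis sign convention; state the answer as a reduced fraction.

N_ring = 21 + 2·13 = 47
21(ω_s−ω_c) = −47(ω_r−ω_c),  ω_r=0, ω_s=1
21(1−ω_c) = −47(0−ω_c)  ⇒  68ω_c = 21  ⇒  ω_c = 21/68
ω_c/ω_s = 21/68

21/68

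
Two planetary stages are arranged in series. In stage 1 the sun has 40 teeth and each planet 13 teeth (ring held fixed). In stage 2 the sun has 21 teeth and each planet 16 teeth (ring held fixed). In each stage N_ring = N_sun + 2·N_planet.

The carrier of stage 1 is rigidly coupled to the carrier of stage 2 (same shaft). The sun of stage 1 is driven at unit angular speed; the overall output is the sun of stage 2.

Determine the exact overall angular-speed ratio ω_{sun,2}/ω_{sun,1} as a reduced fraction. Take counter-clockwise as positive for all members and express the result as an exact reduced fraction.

1480/1113

Stage 1: N_ring = 40 + 2·13 = 66
Stage 1: 40(ω_s−ω_c) = −66(ω_r−ω_c),  ω_r=0, ω_s=1
Stage 1: 40(1−ω_c) = −66(0−ω_c)  ⇒  106ω_c = 40  ⇒  ω_c = 20/53
  ⇒ ω_c¹/ω_s¹ = 20/53
Stage 2: N_ring = 21 + 2·16 = 53
Stage 2: 21(ω_s−ω_c) = −53(ω_r−ω_c),  ω_r=0, ω_c=1
Stage 2: ω_s = 1 − (53/21)(0−1) = 74/21
  ⇒ ω_s²/ω_c² = 74/21
Coupling ω_c² = ω_c¹ ⇒ overall = 20/53 × 74/21 = 1480/1113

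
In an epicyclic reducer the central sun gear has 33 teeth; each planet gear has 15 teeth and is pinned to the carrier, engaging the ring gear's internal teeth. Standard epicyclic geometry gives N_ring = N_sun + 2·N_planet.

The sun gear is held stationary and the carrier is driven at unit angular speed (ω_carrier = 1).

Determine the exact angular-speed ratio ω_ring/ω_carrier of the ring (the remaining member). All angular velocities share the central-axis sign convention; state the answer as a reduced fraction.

32/21

N_ring = 33 + 2·15 = 63
33(ω_s−ω_c) = −63(ω_r−ω_c),  ω_s=0, ω_c=1
ω_r = 1 − (33/63)(0−1) = 32/21
ω_r/ω_c = 32/21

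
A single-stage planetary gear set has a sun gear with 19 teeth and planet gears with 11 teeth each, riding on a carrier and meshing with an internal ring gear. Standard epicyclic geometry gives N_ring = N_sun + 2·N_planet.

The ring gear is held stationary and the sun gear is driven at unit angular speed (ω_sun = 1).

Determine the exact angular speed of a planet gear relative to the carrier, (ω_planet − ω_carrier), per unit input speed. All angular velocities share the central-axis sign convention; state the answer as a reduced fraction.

-779/660

N_ring = 19 + 2·11 = 41
19(ω_s−ω_c) = −41(ω_r−ω_c),  ω_r=0, ω_s=1
19(1−ω_c) = −41(0−ω_c)  ⇒  60ω_c = 19  ⇒  ω_c = 19/60
sun–planet: 19·(1−19/60) = −11·(ω_p−ω_c)  ⇒  ω_p−ω_c = −(19/11)·(41/60) = -779/660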